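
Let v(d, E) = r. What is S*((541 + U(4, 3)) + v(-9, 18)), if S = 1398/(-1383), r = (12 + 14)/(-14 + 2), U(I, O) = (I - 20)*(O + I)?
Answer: -596713/1383 ≈ -431.46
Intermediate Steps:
U(I, O) = (-20 + I)*(I + O)
r = -13/6 (r = 26/(-12) = 26*(-1/12) = -13/6 ≈ -2.1667)
v(d, E) = -13/6
S = -466/461 (S = 1398*(-1/1383) = -466/461 ≈ -1.0108)
S*((541 + U(4, 3)) + v(-9, 18)) = -466*((541 + (4² - 20*4 - 20*3 + 4*3)) - 13/6)/461 = -466*((541 + (16 - 80 - 60 + 12)) - 13/6)/461 = -466*((541 - 112) - 13/6)/461 = -466*(429 - 13/6)/461 = -466/461*2561/6 = -596713/1383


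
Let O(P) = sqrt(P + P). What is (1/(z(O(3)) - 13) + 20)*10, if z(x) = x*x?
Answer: 1390/7 ≈ 198.57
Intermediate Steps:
O(P) = sqrt(2)*sqrt(P) (O(P) = sqrt(2*P) = sqrt(2)*sqrt(P))
z(x) = x**2
(1/(z(O(3)) - 13) + 20)*10 = (1/((sqrt(2)*sqrt(3))**2 - 13) + 20)*10 = (1/((sqrt(6))**2 - 13) + 20)*10 = (1/(6 - 13) + 20)*10 = (1/(-7) + 20)*10 = (-1/7 + 20)*10 = (139/7)*10 = 1390/7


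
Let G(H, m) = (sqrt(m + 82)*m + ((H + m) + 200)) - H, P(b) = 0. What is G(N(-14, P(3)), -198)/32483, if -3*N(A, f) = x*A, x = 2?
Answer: 2/32483 - 36*I*sqrt(29)/2953 ≈ 6.1571e-5 - 0.06565*I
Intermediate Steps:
N(A, f) = -2*A/3
G(H, m) = 200 + m + m*sqrt(82 + m) (G(H, m) = (sqrt(82 + m)*m + (200 + H + m)) - H = (m*sqrt(82 + m) + (200 + H + m)) - H = (200 + H + m + m*sqrt(82 + m)) - H = 200 + m + m*sqrt(82 + m))
G(N(-14, P(3)), -198)/32483 = (200 - 198 - 198*sqrt(82 - 198))/32483 = (200 - 198 - 396*I*sqrt(29))*(1/32483) = (2 - 396*I*sqrt(29))*(1/32483) = 2/32483 - 36*I*sqrt(29)/2953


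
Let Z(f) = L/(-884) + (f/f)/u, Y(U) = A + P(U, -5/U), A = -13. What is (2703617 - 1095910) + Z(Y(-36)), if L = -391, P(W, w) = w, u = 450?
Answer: 18810177101/11700 ≈ 1.6077e+6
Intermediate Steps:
Y(U) = -13 - 5/U
Z(f) = 5201/11700 (Z(f) = -391/(-884) + (f/f)/450 = -391*(-1/884) + 1*(1/450) = 23/52 + 1/450 = 5201/11700)
(2703617 - 1095910) + Z(Y(-36)) = (2703617 - 1095910) + 5201/11700 = 1607707 + 5201/11700 = 18810177101/11700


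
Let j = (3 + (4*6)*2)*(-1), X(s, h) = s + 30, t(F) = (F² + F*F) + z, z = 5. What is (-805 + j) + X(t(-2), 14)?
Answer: -813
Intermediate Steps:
t(F) = 5 + 2*F² (t(F) = (F² + F*F) + 5 = (F² + F²) + 5 = 2*F² + 5 = 5 + 2*F²)
X(s, h) = 30 + s
j = -51 (j = (3 + 24*2)*(-1) = (3 + 48)*(-1) = 51*(-1) = -51)
(-805 + j) + X(t(-2), 14) = (-805 - 51) + (30 + (5 + 2*(-2)²)) = -856 + (30 + (5 + 2*4)) = -856 + (30 + (5 + 8)) = -856 + (30 + 13) = -856 + 43 = -813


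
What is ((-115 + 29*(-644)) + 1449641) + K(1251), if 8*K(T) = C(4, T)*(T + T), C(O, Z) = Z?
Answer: 7288401/4 ≈ 1.8221e+6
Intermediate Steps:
K(T) = T**2/4 (K(T) = (T*(T + T))/8 = (T*(2*T))/8 = (2*T**2)/8 = T**2/4)
((-115 + 29*(-644)) + 1449641) + K(1251) = ((-115 + 29*(-644)) + 1449641) + (1/4)*1251**2 = ((-115 - 18676) + 1449641) + (1/4)*1565001 = (-18791 + 1449641) + 1565001/4 = 1430850 + 1565001/4 = 7288401/4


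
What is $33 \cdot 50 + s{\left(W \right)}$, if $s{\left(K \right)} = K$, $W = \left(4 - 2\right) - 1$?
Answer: $1651$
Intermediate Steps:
$W = 1$ ($W = 2 - 1 = 1$)
$33 \cdot 50 + s{\left(W \right)} = 33 \cdot 50 + 1 = 1650 + 1 = 1651$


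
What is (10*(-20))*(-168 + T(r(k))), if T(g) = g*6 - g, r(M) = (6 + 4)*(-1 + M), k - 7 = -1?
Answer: -16400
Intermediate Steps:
k = 6 (k = 7 - 1 = 6)
r(M) = -10 + 10*M (r(M) = 10*(-1 + M) = -10 + 10*M)
T(g) = 5*g (T(g) = 6*g - g = 5*g)
(10*(-20))*(-168 + T(r(k))) = (10*(-20))*(-168 + 5*(-10 + 10*6)) = -200*(-168 + 5*(-10 + 60)) = -200*(-168 + 5*50) = -200*(-168 + 250) = -200*82 = -16400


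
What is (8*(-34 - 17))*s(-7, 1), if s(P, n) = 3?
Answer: -1224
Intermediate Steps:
(8*(-34 - 17))*s(-7, 1) = (8*(-34 - 17))*3 = (8*(-51))*3 = -408*3 = -1224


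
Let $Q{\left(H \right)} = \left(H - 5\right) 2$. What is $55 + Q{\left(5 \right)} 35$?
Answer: $55$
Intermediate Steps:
$Q{\left(H \right)} = -10 + 2 H$ ($Q{\left(H \right)} = \left(-5 + H\right) 2 = -10 + 2 H$)
$55 + Q{\left(5 \right)} 35 = 55 + \left(-10 + 2 \cdot 5\right) 35 = 55 + \left(-10 + 10\right) 35 = 55 + 0 \cdot 35 = 55 + 0 = 55$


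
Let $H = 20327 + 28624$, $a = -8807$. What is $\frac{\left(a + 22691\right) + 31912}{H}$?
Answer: $\frac{45796}{48951} \approx 0.93555$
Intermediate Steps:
$H = 48951$
$\frac{\left(a + 22691\right) + 31912}{H} = \frac{\left(-8807 + 22691\right) + 31912}{48951} = \left(13884 + 31912\right) \frac{1}{48951} = 45796 \cdot \frac{1}{48951} = \frac{45796}{48951}$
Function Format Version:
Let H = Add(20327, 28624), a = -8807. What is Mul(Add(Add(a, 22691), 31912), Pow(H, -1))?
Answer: Rational(45796, 48951) ≈ 0.93555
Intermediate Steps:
H = 48951
Mul(Add(Add(a, 22691), 31912), Pow(H, -1)) = Mul(Add(Add(-8807, 22691), 31912), Pow(48951, -1)) = Mul(Add(13884, 31912), Rational(1, 48951)) = Mul(45796, Rational(1, 48951)) = Rational(45796, 48951)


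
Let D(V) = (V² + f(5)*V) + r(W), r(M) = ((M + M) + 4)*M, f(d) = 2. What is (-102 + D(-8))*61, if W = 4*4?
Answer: 31842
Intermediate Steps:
W = 16
r(M) = M*(4 + 2*M) (r(M) = (2*M + 4)*M = (4 + 2*M)*M = M*(4 + 2*M))
D(V) = 576 + V² + 2*V (D(V) = (V² + 2*V) + 2*16*(2 + 16) = (V² + 2*V) + 2*16*18 = (V² + 2*V) + 576 = 576 + V² + 2*V)
(-102 + D(-8))*61 = (-102 + (576 + (-8)² + 2*(-8)))*61 = (-102 + (576 + 64 - 16))*61 = (-102 + 624)*61 = 522*61 = 31842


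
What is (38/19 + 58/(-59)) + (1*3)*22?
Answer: 3954/59 ≈ 67.017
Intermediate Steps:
(38/19 + 58/(-59)) + (1*3)*22 = (38*(1/19) + 58*(-1/59)) + 3*22 = (2 - 58/59) + 66 = 60/59 + 66 = 3954/59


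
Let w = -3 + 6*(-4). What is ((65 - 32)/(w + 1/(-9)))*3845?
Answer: -1141965/244 ≈ -4680.2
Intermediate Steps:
w = -27 (w = -3 - 24 = -27)
((65 - 32)/(w + 1/(-9)))*3845 = ((65 - 32)/(-27 + 1/(-9)))*3845 = (33/(-27 - 1/9))*3845 = (33/(-244/9))*3845 = (33*(-9/244))*3845 = -297/244*3845 = -1141965/244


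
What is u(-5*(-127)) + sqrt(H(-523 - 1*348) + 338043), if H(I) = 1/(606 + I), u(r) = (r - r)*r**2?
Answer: sqrt(23739069410)/265 ≈ 581.42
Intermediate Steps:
u(r) = 0 (u(r) = 0*r**2 = 0)
u(-5*(-127)) + sqrt(H(-523 - 1*348) + 338043) = 0 + sqrt(1/(606 + (-523 - 1*348)) + 338043) = 0 + sqrt(1/(606 + (-523 - 348)) + 338043) = 0 + sqrt(1/(606 - 871) + 338043) = 0 + sqrt(1/(-265) + 338043) = 0 + sqrt(-1/265 + 338043) = 0 + sqrt(89581394/265) = 0 + sqrt(23739069410)/265 = sqrt(23739069410)/265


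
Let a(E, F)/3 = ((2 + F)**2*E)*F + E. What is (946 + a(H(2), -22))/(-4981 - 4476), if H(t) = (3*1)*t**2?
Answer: 315818/9457 ≈ 33.395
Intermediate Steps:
H(t) = 3*t**2
a(E, F) = 3*E + 3*E*F*(2 + F)**2 (a(E, F) = 3*(((2 + F)**2*E)*F + E) = 3*((E*(2 + F)**2)*F + E) = 3*(E*F*(2 + F)**2 + E) = 3*(E + E*F*(2 + F)**2) = 3*E + 3*E*F*(2 + F)**2)
(946 + a(H(2), -22))/(-4981 - 4476) = (946 + 3*(3*2**2)*(1 - 22*(2 - 22)**2))/(-4981 - 4476) = (946 + 3*(3*4)*(1 - 22*(-20)**2))/(-9457) = (946 + 3*12*(1 - 22*400))*(-1/9457) = (946 + 3*12*(1 - 8800))*(-1/9457) = (946 + 3*12*(-8799))*(-1/9457) = (946 - 316764)*(-1/9457) = -315818*(-1/9457) = 315818/9457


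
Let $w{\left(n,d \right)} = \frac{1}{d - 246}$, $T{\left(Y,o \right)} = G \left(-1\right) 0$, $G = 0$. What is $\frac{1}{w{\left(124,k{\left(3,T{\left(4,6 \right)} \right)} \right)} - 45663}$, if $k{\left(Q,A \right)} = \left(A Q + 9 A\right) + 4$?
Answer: $- \frac{242}{11050447} \approx -2.19 \cdot 10^{-5}$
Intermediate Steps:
$T{\left(Y,o \right)} = 0$ ($T{\left(Y,o \right)} = 0 \left(-1\right) 0 = 0 \cdot 0 = 0$)
$k{\left(Q,A \right)} = 4 + 9 A + A Q$ ($k{\left(Q,A \right)} = \left(9 A + A Q\right) + 4 = 4 + 9 A + A Q$)
$w{\left(n,d \right)} = \frac{1}{-246 + d}$
$\frac{1}{w{\left(124,k{\left(3,T{\left(4,6 \right)} \right)} \right)} - 45663} = \frac{1}{\frac{1}{-246 + \left(4 + 9 \cdot 0 + 0 \cdot 3\right)} - 45663} = \frac{1}{\frac{1}{-246 + \left(4 + 0 + 0\right)} - 45663} = \frac{1}{\frac{1}{-246 + 4} - 45663} = \frac{1}{\frac{1}{-242} - 45663} = \frac{1}{- \frac{1}{242} - 45663} = \frac{1}{- \frac{11050447}{242}} = - \frac{242}{11050447}$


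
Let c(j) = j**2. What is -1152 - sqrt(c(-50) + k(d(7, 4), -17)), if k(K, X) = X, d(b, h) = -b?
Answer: -1152 - sqrt(2483) ≈ -1201.8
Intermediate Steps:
-1152 - sqrt(c(-50) + k(d(7, 4), -17)) = -1152 - sqrt((-50)**2 - 17) = -1152 - sqrt(2500 - 17) = -1152 - sqrt(2483)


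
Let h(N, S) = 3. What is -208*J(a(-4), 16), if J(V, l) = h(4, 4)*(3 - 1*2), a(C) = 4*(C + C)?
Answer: -624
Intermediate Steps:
a(C) = 8*C (a(C) = 4*(2*C) = 8*C)
J(V, l) = 3 (J(V, l) = 3*(3 - 1*2) = 3*(3 - 2) = 3*1 = 3)
-208*J(a(-4), 16) = -208*3 = -624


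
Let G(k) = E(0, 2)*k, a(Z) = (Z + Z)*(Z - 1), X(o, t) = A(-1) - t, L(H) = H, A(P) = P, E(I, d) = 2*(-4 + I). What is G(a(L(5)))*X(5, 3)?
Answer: 1280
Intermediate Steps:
E(I, d) = -8 + 2*I
X(o, t) = -1 - t
a(Z) = 2*Z*(-1 + Z) (a(Z) = (2*Z)*(-1 + Z) = 2*Z*(-1 + Z))
G(k) = -8*k (G(k) = (-8 + 2*0)*k = (-8 + 0)*k = -8*k)
G(a(L(5)))*X(5, 3) = (-16*5*(-1 + 5))*(-1 - 1*3) = (-16*5*4)*(-1 - 3) = -8*40*(-4) = -320*(-4) = 1280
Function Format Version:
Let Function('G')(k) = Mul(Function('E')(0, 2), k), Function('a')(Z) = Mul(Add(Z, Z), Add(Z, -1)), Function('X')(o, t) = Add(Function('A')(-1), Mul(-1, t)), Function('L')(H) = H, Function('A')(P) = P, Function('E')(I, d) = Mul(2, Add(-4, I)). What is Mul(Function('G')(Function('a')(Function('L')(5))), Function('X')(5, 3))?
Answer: 1280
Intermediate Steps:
Function('E')(I, d) = Add(-8, Mul(2, I))
Function('X')(o, t) = Add(-1, Mul(-1, t))
Function('a')(Z) = Mul(2, Z, Add(-1, Z)) (Function('a')(Z) = Mul(Mul(2, Z), Add(-1, Z)) = Mul(2, Z, Add(-1, Z)))
Function('G')(k) = Mul(-8, k) (Function('G')(k) = Mul(Add(-8, Mul(2, 0)), k) = Mul(Add(-8, 0), k) = Mul(-8, k))
Mul(Function('G')(Function('a')(Function('L')(5))), Function('X')(5, 3)) = Mul(Mul(-8, Mul(2, 5, Add(-1, 5))), Add(-1, Mul(-1, 3))) = Mul(Mul(-8, Mul(2, 5, 4)), Add(-1, -3)) = Mul(Mul(-8, 40), -4) = Mul(-320, -4) = 1280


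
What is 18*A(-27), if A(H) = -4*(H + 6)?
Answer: 1512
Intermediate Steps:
A(H) = -24 - 4*H (A(H) = -4*(6 + H) = -24 - 4*H)
18*A(-27) = 18*(-24 - 4*(-27)) = 18*(-24 + 108) = 18*84 = 1512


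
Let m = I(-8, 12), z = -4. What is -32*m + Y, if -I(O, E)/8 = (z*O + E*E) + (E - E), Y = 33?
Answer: 45089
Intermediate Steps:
I(O, E) = -8*E**2 + 32*O (I(O, E) = -8*((-4*O + E*E) + (E - E)) = -8*((-4*O + E**2) + 0) = -8*((E**2 - 4*O) + 0) = -8*(E**2 - 4*O) = -8*E**2 + 32*O)
m = -1408 (m = -8*12**2 + 32*(-8) = -8*144 - 256 = -1152 - 256 = -1408)
-32*m + Y = -32*(-1408) + 33 = 45056 + 33 = 45089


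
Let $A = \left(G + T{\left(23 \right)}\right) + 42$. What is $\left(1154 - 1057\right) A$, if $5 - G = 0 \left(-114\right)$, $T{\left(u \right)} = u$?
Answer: $6790$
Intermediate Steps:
$G = 5$ ($G = 5 - 0 \left(-114\right) = 5 - 0 = 5 + 0 = 5$)
$A = 70$ ($A = \left(5 + 23\right) + 42 = 28 + 42 = 70$)
$\left(1154 - 1057\right) A = \left(1154 - 1057\right) 70 = 97 \cdot 70 = 6790$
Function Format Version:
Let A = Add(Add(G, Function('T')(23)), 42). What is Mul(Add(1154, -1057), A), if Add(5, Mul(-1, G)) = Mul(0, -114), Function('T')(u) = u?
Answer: 6790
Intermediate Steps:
G = 5 (G = Add(5, Mul(-1, Mul(0, -114))) = Add(5, Mul(-1, 0)) = Add(5, 0) = 5)
A = 70 (A = Add(Add(5, 23), 42) = Add(28, 42) = 70)
Mul(Add(1154, -1057), A) = Mul(Add(1154, -1057), 70) = Mul(97, 70) = 6790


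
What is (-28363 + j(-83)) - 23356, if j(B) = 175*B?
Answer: -66244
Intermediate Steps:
(-28363 + j(-83)) - 23356 = (-28363 + 175*(-83)) - 23356 = (-28363 - 14525) - 23356 = -42888 - 23356 = -66244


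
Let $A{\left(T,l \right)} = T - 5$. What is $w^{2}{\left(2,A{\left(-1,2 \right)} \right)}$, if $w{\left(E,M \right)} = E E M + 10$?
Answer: $196$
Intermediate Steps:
$A{\left(T,l \right)} = -5 + T$
$w{\left(E,M \right)} = 10 + M E^{2}$ ($w{\left(E,M \right)} = E^{2} M + 10 = M E^{2} + 10 = 10 + M E^{2}$)
$w^{2}{\left(2,A{\left(-1,2 \right)} \right)} = \left(10 + \left(-5 - 1\right) 2^{2}\right)^{2} = \left(10 - 24\right)^{2} = \left(-14\right)^{2} = 196$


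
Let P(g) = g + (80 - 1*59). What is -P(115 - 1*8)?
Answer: -128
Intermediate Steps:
P(g) = 21 + g (P(g) = g + (80 - 59) = g + 21 = 21 + g)
-P(115 - 1*8) = -(21 + (115 - 1*8)) = -(21 + (115 - 8)) = -(21 + 107) = -1*128 = -128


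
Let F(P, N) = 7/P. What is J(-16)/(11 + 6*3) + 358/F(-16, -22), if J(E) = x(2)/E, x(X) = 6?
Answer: -1328917/1624 ≈ -818.30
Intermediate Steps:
J(E) = 6/E
J(-16)/(11 + 6*3) + 358/F(-16, -22) = (6/(-16))/(11 + 6*3) + 358/((7/(-16))) = (6*(-1/16))/(11 + 18) + 358/((7*(-1/16))) = -3/8/29 + 358/(-7/16) = -3/8*1/29 + 358*(-16/7) = -3/232 - 5728/7 = -1328917/1624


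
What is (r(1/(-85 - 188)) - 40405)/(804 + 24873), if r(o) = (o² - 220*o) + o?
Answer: -3011284457/1913681133 ≈ -1.5736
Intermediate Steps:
r(o) = o² - 219*o
(r(1/(-85 - 188)) - 40405)/(804 + 24873) = ((-219 + 1/(-85 - 188))/(-85 - 188) - 40405)/(804 + 24873) = ((-219 + 1/(-273))/(-273) - 40405)/25677 = (-(-219 - 1/273)/273 - 40405)*(1/25677) = (-1/273*(-59788/273) - 40405)*(1/25677) = (59788/74529 - 40405)*(1/25677) = -3011284457/74529*1/25677 = -3011284457/1913681133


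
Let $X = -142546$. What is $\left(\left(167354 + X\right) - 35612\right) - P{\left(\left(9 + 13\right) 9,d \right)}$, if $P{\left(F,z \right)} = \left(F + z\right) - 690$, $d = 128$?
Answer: $-10440$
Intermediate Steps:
$P{\left(F,z \right)} = -690 + F + z$
$\left(\left(167354 + X\right) - 35612\right) - P{\left(\left(9 + 13\right) 9,d \right)} = \left(\left(167354 - 142546\right) - 35612\right) - \left(-690 + \left(9 + 13\right) 9 + 128\right) = \left(24808 - 35612\right) - \left(-690 + 22 \cdot 9 + 128\right) = -10804 - \left(-690 + 198 + 128\right) = -10804 - -364 = -10804 + 364 = -10440$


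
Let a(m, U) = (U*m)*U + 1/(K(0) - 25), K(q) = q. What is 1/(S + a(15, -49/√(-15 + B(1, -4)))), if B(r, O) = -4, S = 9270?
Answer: 475/3502856 ≈ 0.00013560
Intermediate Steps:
a(m, U) = -1/25 + m*U² (a(m, U) = (U*m)*U + 1/(0 - 25) = m*U² + 1/(-25) = m*U² - 1/25 = -1/25 + m*U²)
1/(S + a(15, -49/√(-15 + B(1, -4)))) = 1/(9270 + (-1/25 + 15*(-49/√(-15 - 4))²)) = 1/(9270 + (-1/25 + 15*(-49*(-I*√19/19))²)) = 1/(9270 + (-1/25 + 15*(-(-49)*I*√19/19)²)) = 1/(9270 + (-1/25 + 15*(49*I*√19/19)²)) = 1/(9270 + (-1/25 + 15*(-2401/19))) = 1/(9270 + (-1/25 - 36015/19)) = 1/(9270 - 900394/475) = 1/(3502856/475) = 475/3502856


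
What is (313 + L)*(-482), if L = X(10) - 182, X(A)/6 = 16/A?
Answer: -338846/5 ≈ -67769.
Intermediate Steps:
X(A) = 96/A (X(A) = 6*(16/A) = 96/A)
L = -862/5 (L = 96/10 - 182 = 96*(⅒) - 182 = 48/5 - 182 = -862/5 ≈ -172.40)
(313 + L)*(-482) = (313 - 862/5)*(-482) = (703/5)*(-482) = -338846/5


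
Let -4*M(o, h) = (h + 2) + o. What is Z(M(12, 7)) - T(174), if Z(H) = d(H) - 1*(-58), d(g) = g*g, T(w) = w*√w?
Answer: 1369/16 - 174*√174 ≈ -2209.7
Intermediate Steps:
T(w) = w^(3/2)
d(g) = g²
M(o, h) = -½ - h/4 - o/4 (M(o, h) = -((h + 2) + o)/4 = -((2 + h) + o)/4 = -(2 + h + o)/4 = -½ - h/4 - o/4)
Z(H) = 58 + H² (Z(H) = H² - 1*(-58) = H² + 58 = 58 + H²)
Z(M(12, 7)) - T(174) = (58 + (-½ - ¼*7 - ¼*12)²) - 174^(3/2) = (58 + (-½ - 7/4 - 3)²) - 174*√174 = (58 + (-21/4)²) - 174*√174 = (58 + 441/16) - 174*√174 = 1369/16 - 174*√174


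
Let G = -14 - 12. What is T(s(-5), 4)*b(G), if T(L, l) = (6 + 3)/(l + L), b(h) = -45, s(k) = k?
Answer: 405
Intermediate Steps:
G = -26
T(L, l) = 9/(L + l)
T(s(-5), 4)*b(G) = (9/(-5 + 4))*(-45) = (9/(-1))*(-45) = (9*(-1))*(-45) = -9*(-45) = 405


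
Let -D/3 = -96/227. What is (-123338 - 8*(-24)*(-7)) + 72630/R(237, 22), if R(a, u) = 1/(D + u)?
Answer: 355328846/227 ≈ 1.5653e+6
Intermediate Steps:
D = 288/227 (D = -(-288)/227 = -3*(-96/227) = 288/227 ≈ 1.2687)
R(a, u) = 1/(288/227 + u)
(-123338 - 8*(-24)*(-7)) + 72630/R(237, 22) = (-123338 - 8*(-24)*(-7)) + 72630/((227/(288 + 227*22))) = (-123338 + 192*(-7)) + 72630/((227/(288 + 4994))) = (-123338 - 1344) + 72630/((227/5282)) = -124682 + 72630/((227*(1/5282))) = -124682 + 72630/(227/5282) = -124682 + 72630*(5282/227) = -124682 + 383631660/227 = 355328846/227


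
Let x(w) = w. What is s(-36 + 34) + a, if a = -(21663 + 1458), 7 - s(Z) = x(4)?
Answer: -23118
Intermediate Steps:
s(Z) = 3 (s(Z) = 7 - 1*4 = 7 - 4 = 3)
a = -23121 (a = -1*23121 = -23121)
s(-36 + 34) + a = 3 - 23121 = -23118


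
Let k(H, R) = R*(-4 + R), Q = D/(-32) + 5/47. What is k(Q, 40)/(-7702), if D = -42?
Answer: -720/3851 ≈ -0.18696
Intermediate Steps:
Q = 1067/752 (Q = -42/(-32) + 5/47 = -42*(-1/32) + 5*(1/47) = 21/16 + 5/47 = 1067/752 ≈ 1.4189)
k(Q, 40)/(-7702) = (40*(-4 + 40))/(-7702) = (40*36)*(-1/7702) = 1440*(-1/7702) = -720/3851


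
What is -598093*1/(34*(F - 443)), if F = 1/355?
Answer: 212323015/5346976 ≈ 39.709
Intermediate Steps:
F = 1/355 ≈ 0.0028169
-598093*1/(34*(F - 443)) = -598093*1/(34*(1/355 - 443)) = -598093/(34*(-157264/355)) = -598093/(-5346976/355) = -598093*(-355/5346976) = 212323015/5346976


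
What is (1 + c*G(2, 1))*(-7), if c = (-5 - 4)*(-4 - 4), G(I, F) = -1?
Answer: 497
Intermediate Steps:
c = 72 (c = -9*(-8) = 72)
(1 + c*G(2, 1))*(-7) = (1 + 72*(-1))*(-7) = (1 - 72)*(-7) = -71*(-7) = 497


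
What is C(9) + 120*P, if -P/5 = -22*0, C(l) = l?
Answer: 9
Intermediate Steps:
P = 0 (P = -(-110)*0 = -5*0 = 0)
C(9) + 120*P = 9 + 120*0 = 9 + 0 = 9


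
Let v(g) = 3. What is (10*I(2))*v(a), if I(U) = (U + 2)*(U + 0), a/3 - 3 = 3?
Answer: 240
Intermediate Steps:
a = 18 (a = 9 + 3*3 = 9 + 9 = 18)
I(U) = U*(2 + U) (I(U) = (2 + U)*U = U*(2 + U))
(10*I(2))*v(a) = (10*(2*(2 + 2)))*3 = (10*(2*4))*3 = (10*8)*3 = 80*3 = 240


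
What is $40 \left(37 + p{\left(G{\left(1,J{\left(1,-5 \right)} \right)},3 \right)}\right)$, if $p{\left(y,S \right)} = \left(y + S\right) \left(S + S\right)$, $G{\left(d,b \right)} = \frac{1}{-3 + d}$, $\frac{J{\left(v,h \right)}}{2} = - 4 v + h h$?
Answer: $2080$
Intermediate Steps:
$J{\left(v,h \right)} = - 8 v + 2 h^{2}$ ($J{\left(v,h \right)} = 2 \left(- 4 v + h h\right) = 2 \left(- 4 v + h^{2}\right) = 2 \left(h^{2} - 4 v\right) = - 8 v + 2 h^{2}$)
$p{\left(y,S \right)} = 2 S \left(S + y\right)$ ($p{\left(y,S \right)} = \left(S + y\right) 2 S = 2 S \left(S + y\right)$)
$40 \left(37 + p{\left(G{\left(1,J{\left(1,-5 \right)} \right)},3 \right)}\right) = 40 \left(37 + 2 \cdot 3 \left(3 + \frac{1}{-3 + 1}\right)\right) = 40 \left(37 + 2 \cdot 3 \left(3 + \frac{1}{-2}\right)\right) = 40 \left(37 + 2 \cdot 3 \left(3 - \frac{1}{2}\right)\right) = 40 \left(37 + 2 \cdot 3 \cdot \frac{5}{2}\right) = 40 \left(37 + 15\right) = 40 \cdot 52 = 2080$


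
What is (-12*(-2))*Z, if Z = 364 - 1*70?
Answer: 7056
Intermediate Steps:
Z = 294 (Z = 364 - 70 = 294)
(-12*(-2))*Z = -12*(-2)*294 = 24*294 = 7056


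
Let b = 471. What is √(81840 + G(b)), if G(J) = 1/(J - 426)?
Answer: √18414005/15 ≈ 286.08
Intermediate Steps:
G(J) = 1/(-426 + J)
√(81840 + G(b)) = √(81840 + 1/(-426 + 471)) = √(81840 + 1/45) = √(3682801/45) = √18414005/15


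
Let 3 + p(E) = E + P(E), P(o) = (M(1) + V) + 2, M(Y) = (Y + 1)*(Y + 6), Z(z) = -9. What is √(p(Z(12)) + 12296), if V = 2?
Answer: √12302 ≈ 110.91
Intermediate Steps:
M(Y) = (1 + Y)*(6 + Y)
P(o) = 18 (P(o) = ((6 + 1² + 7*1) + 2) + 2 = ((6 + 1 + 7) + 2) + 2 = (14 + 2) + 2 = 16 + 2 = 18)
p(E) = 15 + E (p(E) = -3 + (E + 18) = -3 + (18 + E) = 15 + E)
√(p(Z(12)) + 12296) = √((15 - 9) + 12296) = √(6 + 12296) = √12302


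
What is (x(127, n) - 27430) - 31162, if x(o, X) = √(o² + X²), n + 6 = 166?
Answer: -58592 + √41729 ≈ -58388.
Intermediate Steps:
n = 160 (n = -6 + 166 = 160)
x(o, X) = √(X² + o²)
(x(127, n) - 27430) - 31162 = (√(160² + 127²) - 27430) - 31162 = (√(25600 + 16129) - 27430) - 31162 = (√41729 - 27430) - 31162 = (-27430 + √41729) - 31162 = -58592 + √41729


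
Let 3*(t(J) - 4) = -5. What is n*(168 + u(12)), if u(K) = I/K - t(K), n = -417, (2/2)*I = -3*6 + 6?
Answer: -68666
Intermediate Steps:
t(J) = 7/3 (t(J) = 4 + (1/3)*(-5) = 4 - 5/3 = 7/3)
I = -12 (I = -3*6 + 6 = -18 + 6 = -12)
u(K) = -7/3 - 12/K (u(K) = -12/K - 1*7/3 = -12/K - 7/3 = -7/3 - 12/K)
n*(168 + u(12)) = -417*(168 + (-7/3 - 12/12)) = -417*(168 + (-7/3 - 12*1/12)) = -417*(168 + (-7/3 - 1)) = -417*(168 - 10/3) = -417*494/3 = -68666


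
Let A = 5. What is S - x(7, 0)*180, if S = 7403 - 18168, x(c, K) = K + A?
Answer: -11665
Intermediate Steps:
x(c, K) = 5 + K (x(c, K) = K + 5 = 5 + K)
S = -10765
S - x(7, 0)*180 = -10765 - (5 + 0)*180 = -10765 - 5*180 = -10765 - 1*900 = -10765 - 900 = -11665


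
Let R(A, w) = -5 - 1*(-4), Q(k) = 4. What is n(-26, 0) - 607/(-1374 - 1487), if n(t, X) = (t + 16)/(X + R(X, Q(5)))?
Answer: 29217/2861 ≈ 10.212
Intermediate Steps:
R(A, w) = -1 (R(A, w) = -5 + 4 = -1)
n(t, X) = (16 + t)/(-1 + X) (n(t, X) = (t + 16)/(X - 1) = (16 + t)/(-1 + X))
n(-26, 0) - 607/(-1374 - 1487) = (16 - 26)/(-1 + 0) - 607/(-1374 - 1487) = -10/(-1) - 607/(-2861) = -1*(-10) - 1/2861*(-607) = 10 + 607/2861 = 29217/2861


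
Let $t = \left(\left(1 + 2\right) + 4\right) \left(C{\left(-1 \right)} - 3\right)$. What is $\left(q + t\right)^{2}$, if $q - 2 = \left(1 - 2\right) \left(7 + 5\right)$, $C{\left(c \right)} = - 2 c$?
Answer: $289$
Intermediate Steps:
$q = -10$ ($q = 2 + \left(1 - 2\right) \left(7 + 5\right) = 2 - 12 = -10$)
$t = -7$ ($t = \left(\left(1 + 2\right) + 4\right) \left(\left(-2\right) \left(-1\right) - 3\right) = \left(3 + 4\right) \left(2 - 3\right) = 7 \left(-1\right) = -7$)
$\left(q + t\right)^{2} = \left(-10 - 7\right)^{2} = \left(-17\right)^{2} = 289$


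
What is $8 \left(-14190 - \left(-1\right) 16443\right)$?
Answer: $18024$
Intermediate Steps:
$8 \left(-14190 - \left(-1\right) 16443\right) = 8 \left(-14190 - -16443\right) = 8 \left(-14190 + 16443\right) = 8 \cdot 2253 = 18024$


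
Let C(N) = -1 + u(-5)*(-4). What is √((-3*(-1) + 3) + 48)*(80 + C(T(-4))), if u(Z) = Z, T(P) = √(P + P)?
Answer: 297*√6 ≈ 727.50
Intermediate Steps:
T(P) = √2*√P (T(P) = √(2*P) = √2*√P)
C(N) = 19 (C(N) = -1 - 5*(-4) = -1 + 20 = 19)
√((-3*(-1) + 3) + 48)*(80 + C(T(-4))) = √((-3*(-1) + 3) + 48)*(80 + 19) = √((3 + 3) + 48)*99 = √(6 + 48)*99 = √54*99 = (3*√6)*99 = 297*√6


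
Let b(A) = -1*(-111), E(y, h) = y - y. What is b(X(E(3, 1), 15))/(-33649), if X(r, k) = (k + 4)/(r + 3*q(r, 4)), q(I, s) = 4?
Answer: -111/33649 ≈ -0.0032988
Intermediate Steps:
E(y, h) = 0
X(r, k) = (4 + k)/(12 + r) (X(r, k) = (k + 4)/(r + 3*4) = (4 + k)/(r + 12) = (4 + k)/(12 + r))
b(A) = 111
b(X(E(3, 1), 15))/(-33649) = 111/(-33649) = 111*(-1/33649) = -111/33649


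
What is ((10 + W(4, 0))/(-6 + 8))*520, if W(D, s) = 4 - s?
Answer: 3640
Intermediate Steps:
((10 + W(4, 0))/(-6 + 8))*520 = ((10 + (4 - 1*0))/(-6 + 8))*520 = ((10 + (4 + 0))/2)*520 = ((10 + 4)*(1/2))*520 = (14*(1/2))*520 = 7*520 = 3640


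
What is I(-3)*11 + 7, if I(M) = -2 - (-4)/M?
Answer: -89/3 ≈ -29.667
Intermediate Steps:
I(M) = -2 + 4/M
I(-3)*11 + 7 = (-2 + 4/(-3))*11 + 7 = (-2 + 4*(-1/3))*11 + 7 = (-2 - 4/3)*11 + 7 = -10/3*11 + 7 = -110/3 + 7 = -89/3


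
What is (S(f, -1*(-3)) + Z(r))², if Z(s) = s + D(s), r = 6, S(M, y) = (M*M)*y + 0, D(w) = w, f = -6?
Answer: 14400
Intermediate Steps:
S(M, y) = y*M² (S(M, y) = M²*y + 0 = y*M² + 0 = y*M²)
Z(s) = 2*s (Z(s) = s + s = 2*s)
(S(f, -1*(-3)) + Z(r))² = (-1*(-3)*(-6)² + 2*6)² = (3*36 + 12)² = (108 + 12)² = 120² = 14400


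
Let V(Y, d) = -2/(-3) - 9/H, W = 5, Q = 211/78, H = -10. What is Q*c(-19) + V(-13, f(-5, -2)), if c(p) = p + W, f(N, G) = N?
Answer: -14159/390 ≈ -36.305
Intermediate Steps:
Q = 211/78 (Q = 211*(1/78) = 211/78 ≈ 2.7051)
c(p) = 5 + p (c(p) = p + 5 = 5 + p)
V(Y, d) = 47/30 (V(Y, d) = -2/(-3) - 9/(-10) = -2*(-⅓) - 9*(-⅒) = ⅔ + 9/10 = 47/30)
Q*c(-19) + V(-13, f(-5, -2)) = 211*(5 - 19)/78 + 47/30 = (211/78)*(-14) + 47/30 = -1477/39 + 47/30 = -14159/390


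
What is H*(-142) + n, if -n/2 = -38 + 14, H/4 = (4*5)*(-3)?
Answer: 34128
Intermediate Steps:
H = -240 (H = 4*((4*5)*(-3)) = 4*(20*(-3)) = 4*(-60) = -240)
n = 48 (n = -2*(-38 + 14) = -2*(-24) = 48)
H*(-142) + n = -240*(-142) + 48 = 34080 + 48 = 34128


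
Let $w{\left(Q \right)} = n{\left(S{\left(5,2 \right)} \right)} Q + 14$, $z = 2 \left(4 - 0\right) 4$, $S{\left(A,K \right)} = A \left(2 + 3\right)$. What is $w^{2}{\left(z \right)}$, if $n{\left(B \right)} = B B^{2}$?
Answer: $250014000196$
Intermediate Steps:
$S{\left(A,K \right)} = 5 A$ ($S{\left(A,K \right)} = A 5 = 5 A$)
$n{\left(B \right)} = B^{3}$
$z = 32$ ($z = 2 \left(4 + 0\right) 4 = 2 \cdot 4 \cdot 4 = 8 \cdot 4 = 32$)
$w{\left(Q \right)} = 14 + 15625 Q$ ($w{\left(Q \right)} = \left(5 \cdot 5\right)^{3} Q + 14 = 25^{3} Q + 14 = 15625 Q + 14 = 14 + 15625 Q$)
$w^{2}{\left(z \right)} = \left(14 + 15625 \cdot 32\right)^{2} = \left(14 + 500000\right)^{2} = 500014^{2} = 250014000196$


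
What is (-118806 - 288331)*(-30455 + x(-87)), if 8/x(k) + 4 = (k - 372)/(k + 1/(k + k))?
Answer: 119691140481253/9655 ≈ 1.2397e+10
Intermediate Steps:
x(k) = 8/(-4 + (-372 + k)/(k + 1/(2*k))) (x(k) = 8/(-4 + (k - 372)/(k + 1/(k + k))) = 8/(-4 + (-372 + k)/(k + 1/(2*k))))
(-118806 - 288331)*(-30455 + x(-87)) = (-118806 - 288331)*(-30455 + 4*(-1 - 2*(-87)**2)/(2 + 3*(-87)**2 + 372*(-87))) = -407137*(-30455 + 4*(-1 - 2*7569)/(2 + 3*7569 - 32364)) = -407137*(-30455 + 4*(-1 - 15138)/(2 + 22707 - 32364)) = -407137*(-30455 + 4*(-15139)/(-9655)) = -407137*(-30455 + 4*(-1/9655)*(-15139)) = -407137*(-30455 + 60556/9655) = -407137*(-293982469/9655) = 119691140481253/9655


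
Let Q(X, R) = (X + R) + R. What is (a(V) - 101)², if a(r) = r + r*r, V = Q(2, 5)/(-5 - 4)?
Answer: 819025/81 ≈ 10111.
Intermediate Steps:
Q(X, R) = X + 2*R (Q(X, R) = (R + X) + R = X + 2*R)
V = -4/3 (V = (2 + 2*5)/(-5 - 4) = (2 + 10)/(-9) = -⅑*12 = -4/3 ≈ -1.3333)
a(r) = r + r²
(a(V) - 101)² = (-4*(1 - 4/3)/3 - 101)² = (-4/3*(-⅓) - 101)² = (4/9 - 101)² = (-905/9)² = 819025/81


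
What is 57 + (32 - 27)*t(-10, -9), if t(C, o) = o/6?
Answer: 99/2 ≈ 49.500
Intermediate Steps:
t(C, o) = o/6 (t(C, o) = o*(⅙) = o/6)
57 + (32 - 27)*t(-10, -9) = 57 + (32 - 27)*((⅙)*(-9)) = 57 + 5*(-3/2) = 57 - 15/2 = 99/2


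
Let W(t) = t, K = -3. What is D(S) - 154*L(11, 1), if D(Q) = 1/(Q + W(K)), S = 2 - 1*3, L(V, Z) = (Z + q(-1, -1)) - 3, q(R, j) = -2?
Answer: 2463/4 ≈ 615.75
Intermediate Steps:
L(V, Z) = -5 + Z (L(V, Z) = (Z - 2) - 3 = (-2 + Z) - 3 = -5 + Z)
S = -1 (S = 2 - 3 = -1)
D(Q) = 1/(-3 + Q) (D(Q) = 1/(Q - 3) = 1/(-3 + Q))
D(S) - 154*L(11, 1) = 1/(-3 - 1) - 154*(-5 + 1) = 1/(-4) - 154*(-4) = -1/4 + 616 = 2463/4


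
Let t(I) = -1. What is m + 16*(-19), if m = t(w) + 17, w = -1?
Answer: -288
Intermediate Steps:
m = 16 (m = -1 + 17 = 16)
m + 16*(-19) = 16 + 16*(-19) = 16 - 304 = -288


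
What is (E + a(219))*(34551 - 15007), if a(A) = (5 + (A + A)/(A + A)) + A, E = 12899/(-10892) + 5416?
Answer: 42877353354/389 ≈ 1.1022e+8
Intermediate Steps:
E = 58978173/10892 (E = 12899*(-1/10892) + 5416 = -12899/10892 + 5416 = 58978173/10892 ≈ 5414.8)
a(A) = 6 + A (a(A) = (5 + (2*A)/((2*A))) + A = (5 + (2*A)*(1/(2*A))) + A = (5 + 1) + A = 6 + A)
(E + a(219))*(34551 - 15007) = (58978173/10892 + (6 + 219))*(34551 - 15007) = (58978173/10892 + 225)*19544 = (61428873/10892)*19544 = 42877353354/389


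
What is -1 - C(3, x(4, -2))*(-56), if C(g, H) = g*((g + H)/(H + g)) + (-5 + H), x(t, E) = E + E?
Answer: -337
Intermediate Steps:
x(t, E) = 2*E
C(g, H) = -5 + H + g (C(g, H) = g*((H + g)/(H + g)) + (-5 + H) = g*1 + (-5 + H) = g + (-5 + H) = -5 + H + g)
-1 - C(3, x(4, -2))*(-56) = -1 - (-5 + 2*(-2) + 3)*(-56) = -1 - (-5 - 4 + 3)*(-56) = -1 - (-6)*(-56) = -1 - 1*336 = -1 - 336 = -337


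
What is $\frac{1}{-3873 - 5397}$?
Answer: $- \frac{1}{9270} \approx -0.00010787$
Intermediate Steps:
$\frac{1}{-3873 - 5397} = \frac{1}{-9270} = - \frac{1}{9270}$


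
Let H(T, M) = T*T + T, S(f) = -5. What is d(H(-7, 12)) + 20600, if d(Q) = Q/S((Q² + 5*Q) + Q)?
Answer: 102958/5 ≈ 20592.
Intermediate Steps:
H(T, M) = T + T² (H(T, M) = T² + T = T + T²)
d(Q) = -Q/5 (d(Q) = Q/(-5) = Q*(-⅕) = -Q/5)
d(H(-7, 12)) + 20600 = -(-7)*(1 - 7)/5 + 20600 = -(-7)*(-6)/5 + 20600 = -⅕*42 + 20600 = -42/5 + 20600 = 102958/5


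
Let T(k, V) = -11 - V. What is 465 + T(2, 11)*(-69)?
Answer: 1983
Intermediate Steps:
465 + T(2, 11)*(-69) = 465 + (-11 - 1*11)*(-69) = 465 + (-11 - 11)*(-69) = 465 - 22*(-69) = 465 + 1518 = 1983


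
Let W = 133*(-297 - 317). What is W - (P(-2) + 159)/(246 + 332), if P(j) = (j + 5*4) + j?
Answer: -47200811/578 ≈ -81662.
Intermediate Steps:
P(j) = 20 + 2*j (P(j) = (j + 20) + j = (20 + j) + j = 20 + 2*j)
W = -81662 (W = 133*(-614) = -81662)
W - (P(-2) + 159)/(246 + 332) = -81662 - ((20 + 2*(-2)) + 159)/(246 + 332) = -81662 - ((20 - 4) + 159)/578 = -81662 - (16 + 159)/578 = -81662 - 175/578 = -47200811/578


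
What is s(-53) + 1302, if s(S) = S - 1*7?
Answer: 1242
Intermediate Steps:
s(S) = -7 + S (s(S) = S - 7 = -7 + S)
s(-53) + 1302 = (-7 - 53) + 1302 = -60 + 1302 = 1242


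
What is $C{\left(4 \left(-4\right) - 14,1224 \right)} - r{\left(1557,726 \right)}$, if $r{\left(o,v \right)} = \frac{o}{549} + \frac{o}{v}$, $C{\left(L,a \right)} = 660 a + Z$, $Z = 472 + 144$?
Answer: $\frac{11934353947}{14762} \approx 8.0845 \cdot 10^{5}$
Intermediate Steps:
$Z = 616$
$C{\left(L,a \right)} = 616 + 660 a$ ($C{\left(L,a \right)} = 660 a + 616 = 616 + 660 a$)
$r{\left(o,v \right)} = \frac{o}{549} + \frac{o}{v}$ ($r{\left(o,v \right)} = o \frac{1}{549} + \frac{o}{v} = \frac{o}{549} + \frac{o}{v}$)
$C{\left(4 \left(-4\right) - 14,1224 \right)} - r{\left(1557,726 \right)} = \left(616 + 660 \cdot 1224\right) - \left(\frac{1}{549} \cdot 1557 + \frac{1557}{726}\right) = \left(616 + 807840\right) - \left(\frac{173}{61} + 1557 \cdot \frac{1}{726}\right) = 808456 - \left(\frac{173}{61} + \frac{519}{242}\right) = 808456 - \frac{73525}{14762} = \frac{11934353947}{14762}$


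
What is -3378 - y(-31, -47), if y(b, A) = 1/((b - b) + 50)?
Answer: -168901/50 ≈ -3378.0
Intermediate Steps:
y(b, A) = 1/50 (y(b, A) = 1/(0 + 50) = 1/50)
-3378 - y(-31, -47) = -3378 - 1*1/50 = -3378 - 1/50 = -168901/50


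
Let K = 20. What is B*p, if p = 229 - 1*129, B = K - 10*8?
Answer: -6000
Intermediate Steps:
B = -60 (B = 20 - 10*8 = 20 - 80 = -60)
p = 100 (p = 229 - 129 = 100)
B*p = -60*100 = -6000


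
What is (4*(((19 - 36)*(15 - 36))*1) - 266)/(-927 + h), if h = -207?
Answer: -83/81 ≈ -1.0247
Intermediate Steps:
(4*(((19 - 36)*(15 - 36))*1) - 266)/(-927 + h) = (4*(((19 - 36)*(15 - 36))*1) - 266)/(-927 - 207) = (4*(-17*(-21)*1) - 266)/(-1134) = (4*(357*1) - 266)*(-1/1134) = (4*357 - 266)*(-1/1134) = (1428 - 266)*(-1/1134) = 1162*(-1/1134) = -83/81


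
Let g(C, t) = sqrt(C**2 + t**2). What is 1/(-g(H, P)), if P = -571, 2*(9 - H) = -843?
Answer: -2*sqrt(2045485)/2045485 ≈ -0.0013984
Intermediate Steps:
H = 861/2 (H = 9 - 1/2*(-843) = 9 + 843/2 = 861/2 ≈ 430.50)
1/(-g(H, P)) = 1/(-sqrt((861/2)**2 + (-571)**2)) = 1/(-sqrt(741321/4 + 326041)) = 1/(-sqrt(2045485/4)) = 1/(-sqrt(2045485)/2) = -2*sqrt(2045485)/2045485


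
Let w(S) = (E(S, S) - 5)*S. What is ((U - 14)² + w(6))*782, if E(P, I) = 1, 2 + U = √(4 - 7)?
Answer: 179078 - 25024*I*√3 ≈ 1.7908e+5 - 43343.0*I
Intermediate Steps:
U = -2 + I*√3 (U = -2 + √(4 - 7) = -2 + √(-3) = -2 + I*√3 ≈ -2.0 + 1.732*I)
w(S) = -4*S (w(S) = (1 - 5)*S = -4*S)
((U - 14)² + w(6))*782 = (((-2 + I*√3) - 14)² - 4*6)*782 = ((-16 + I*√3)² - 24)*782 = (-24 + (-16 + I*√3)²)*782 = -18768 + 782*(-16 + I*√3)²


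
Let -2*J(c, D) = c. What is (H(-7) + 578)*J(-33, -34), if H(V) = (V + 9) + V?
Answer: 18909/2 ≈ 9454.5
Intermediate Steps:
J(c, D) = -c/2
H(V) = 9 + 2*V (H(V) = (9 + V) + V = 9 + 2*V)
(H(-7) + 578)*J(-33, -34) = ((9 + 2*(-7)) + 578)*(-½*(-33)) = ((9 - 14) + 578)*(33/2) = (-5 + 578)*(33/2) = 573*(33/2) = 18909/2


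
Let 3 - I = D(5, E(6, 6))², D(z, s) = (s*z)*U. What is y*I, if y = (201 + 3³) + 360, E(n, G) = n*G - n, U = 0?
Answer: 1764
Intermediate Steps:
E(n, G) = -n + G*n (E(n, G) = G*n - n = -n + G*n)
D(z, s) = 0 (D(z, s) = (s*z)*0 = 0)
I = 3 (I = 3 - 1*0² = 3 - 1*0 = 3 + 0 = 3)
y = 588 (y = (201 + 27) + 360 = 228 + 360 = 588)
y*I = 588*3 = 1764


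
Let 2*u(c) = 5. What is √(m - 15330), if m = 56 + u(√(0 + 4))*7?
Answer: I*√61026/2 ≈ 123.52*I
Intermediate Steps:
u(c) = 5/2 (u(c) = (½)*5 = 5/2)
m = 147/2 (m = 56 + (5/2)*7 = 56 + 35/2 = 147/2 ≈ 73.500)
√(m - 15330) = √(147/2 - 15330) = √(-30513/2) = I*√61026/2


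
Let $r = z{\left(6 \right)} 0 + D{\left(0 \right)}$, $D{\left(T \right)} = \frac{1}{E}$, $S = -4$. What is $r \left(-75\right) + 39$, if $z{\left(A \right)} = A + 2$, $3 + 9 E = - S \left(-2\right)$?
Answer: $\frac{1104}{11} \approx 100.36$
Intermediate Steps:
$E = - \frac{11}{9}$ ($E = - \frac{1}{3} + \frac{\left(-1\right) \left(-4\right) \left(-2\right)}{9} = - \frac{1}{3} + \frac{4 \left(-2\right)}{9} = - \frac{1}{3} + \frac{1}{9} \left(-8\right) = - \frac{1}{3} - \frac{8}{9} = - \frac{11}{9} \approx -1.2222$)
$z{\left(A \right)} = 2 + A$
$D{\left(T \right)} = - \frac{9}{11}$ ($D{\left(T \right)} = \frac{1}{- \frac{11}{9}} = - \frac{9}{11}$)
$r = - \frac{9}{11}$ ($r = \left(2 + 6\right) 0 - \frac{9}{11} = 8 \cdot 0 - \frac{9}{11} = 0 - \frac{9}{11} = - \frac{9}{11} \approx -0.81818$)
$r \left(-75\right) + 39 = \left(- \frac{9}{11}\right) \left(-75\right) + 39 = \frac{675}{11} + 39 = \frac{1104}{11}$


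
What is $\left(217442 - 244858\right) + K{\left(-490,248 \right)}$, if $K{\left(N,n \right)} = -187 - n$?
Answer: $-27851$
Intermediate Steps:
$\left(217442 - 244858\right) + K{\left(-490,248 \right)} = \left(217442 - 244858\right) - 435 = -27416 - 435 = -27851$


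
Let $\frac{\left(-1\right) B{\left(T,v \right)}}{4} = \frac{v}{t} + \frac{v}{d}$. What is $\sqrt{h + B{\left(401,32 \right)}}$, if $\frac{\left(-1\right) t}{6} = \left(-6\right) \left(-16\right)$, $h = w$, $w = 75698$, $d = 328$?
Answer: $\frac{50 \sqrt{458093}}{123} \approx 275.13$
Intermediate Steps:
$h = 75698$
$t = -576$ ($t = - 6 \left(\left(-6\right) \left(-16\right)\right) = \left(-6\right) 96 = -576$)
$B{\left(T,v \right)} = - \frac{31 v}{5904}$ ($B{\left(T,v \right)} = - 4 \left(\frac{v}{-576} + \frac{v}{328}\right) = - 4 \left(v \left(- \frac{1}{576}\right) + v \frac{1}{328}\right) = - 4 \left(- \frac{v}{576} + \frac{v}{328}\right) = - 4 \frac{31 v}{23616} = - \frac{31 v}{5904}$)
$\sqrt{h + B{\left(401,32 \right)}} = \sqrt{75698 - \frac{62}{369}} = \sqrt{\frac{27932500}{369}} = \frac{50 \sqrt{458093}}{123}$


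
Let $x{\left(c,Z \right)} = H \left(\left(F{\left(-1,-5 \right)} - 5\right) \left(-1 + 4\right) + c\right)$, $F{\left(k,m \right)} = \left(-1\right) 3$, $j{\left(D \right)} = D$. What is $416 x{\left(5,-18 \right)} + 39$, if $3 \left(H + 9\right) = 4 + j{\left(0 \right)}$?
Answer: $\frac{181909}{3} \approx 60636.0$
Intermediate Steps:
$F{\left(k,m \right)} = -3$
$H = - \frac{23}{3}$ ($H = -9 + \frac{4 + 0}{3} = -9 + \frac{1}{3} \cdot 4 = -9 + \frac{4}{3} = - \frac{23}{3} \approx -7.6667$)
$x{\left(c,Z \right)} = 184 - \frac{23 c}{3}$ ($x{\left(c,Z \right)} = - \frac{23 \left(\left(-3 - 5\right) \left(-1 + 4\right) + c\right)}{3} = - \frac{23 \left(\left(-8\right) 3 + c\right)}{3} = - \frac{23 \left(-24 + c\right)}{3} = 184 - \frac{23 c}{3}$)
$416 x{\left(5,-18 \right)} + 39 = 416 \left(184 - \frac{115}{3}\right) + 39 = 416 \cdot \frac{437}{3} + 39 = \frac{181792}{3} + 39 = \frac{181909}{3}$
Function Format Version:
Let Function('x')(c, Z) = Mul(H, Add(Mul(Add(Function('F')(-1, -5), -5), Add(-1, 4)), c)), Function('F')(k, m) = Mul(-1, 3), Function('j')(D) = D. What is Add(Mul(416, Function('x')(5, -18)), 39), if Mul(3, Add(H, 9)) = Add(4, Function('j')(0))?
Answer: Rational(181909, 3) ≈ 60636.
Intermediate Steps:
Function('F')(k, m) = -3
H = Rational(-23, 3) (H = Add(-9, Mul(Rational(1, 3), Add(4, 0))) = Add(-9, Mul(Rational(1, 3), 4)) = Add(-9, Rational(4, 3)) = Rational(-23, 3) ≈ -7.6667)
Function('x')(c, Z) = Add(184, Mul(Rational(-23, 3), c)) (Function('x')(c, Z) = Mul(Rational(-23, 3), Add(Mul(Add(-3, -5), Add(-1, 4)), c)) = Mul(Rational(-23, 3), Add(Mul(-8, 3), c)) = Mul(Rational(-23, 3), Add(-24, c)) = Add(184, Mul(Rational(-23, 3), c)))
Add(Mul(416, Function('x')(5, -18)), 39) = Add(Mul(416, Add(184, Mul(Rational(-23, 3), 5))), 39) = Add(Mul(416, Add(184, Rational(-115, 3))), 39) = Add(Mul(416, Rational(437, 3)), 39) = Add(Rational(181792, 3), 39) = Rational(181909, 3)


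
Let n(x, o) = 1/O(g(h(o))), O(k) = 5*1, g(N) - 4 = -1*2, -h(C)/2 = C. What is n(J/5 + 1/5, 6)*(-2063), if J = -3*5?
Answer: -2063/5 ≈ -412.60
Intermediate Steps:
J = -15
h(C) = -2*C
g(N) = 2 (g(N) = 4 - 1*2 = 4 - 2 = 2)
O(k) = 5
n(x, o) = ⅕ (n(x, o) = 1/5 = ⅕)
n(J/5 + 1/5, 6)*(-2063) = (⅕)*(-2063) = -2063/5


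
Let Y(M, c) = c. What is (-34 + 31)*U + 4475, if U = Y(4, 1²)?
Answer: 4472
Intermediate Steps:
U = 1 (U = 1² = 1)
(-34 + 31)*U + 4475 = (-34 + 31)*1 + 4475 = -3*1 + 4475 = -3 + 4475 = 4472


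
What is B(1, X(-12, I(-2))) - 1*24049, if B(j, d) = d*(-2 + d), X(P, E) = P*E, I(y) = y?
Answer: -23521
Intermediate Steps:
X(P, E) = E*P
B(1, X(-12, I(-2))) - 1*24049 = (-2*(-12))*(-2 - 2*(-12)) - 1*24049 = 24*(-2 + 24) - 24049 = 24*22 - 24049 = 528 - 24049 = -23521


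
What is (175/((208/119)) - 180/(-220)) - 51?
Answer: 114259/2288 ≈ 49.938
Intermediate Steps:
(175/((208/119)) - 180/(-220)) - 51 = (175/((208*(1/119))) - 180*(-1/220)) - 51 = (175/(208/119) + 9/11) - 51 = (175*(119/208) + 9/11) - 51 = (20825/208 + 9/11) - 51 = 230947/2288 - 51 = 114259/2288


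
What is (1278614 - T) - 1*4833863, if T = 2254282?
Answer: -5809531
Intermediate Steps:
(1278614 - T) - 1*4833863 = (1278614 - 1*2254282) - 1*4833863 = (1278614 - 2254282) - 4833863 = -975668 - 4833863 = -5809531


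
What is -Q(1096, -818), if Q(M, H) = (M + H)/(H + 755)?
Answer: 278/63 ≈ 4.4127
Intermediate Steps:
Q(M, H) = (H + M)/(755 + H)
-Q(1096, -818) = -(-818 + 1096)/(755 - 818) = -278/(-63) = -(-1)*278/63 = -1*(-278/63) = 278/63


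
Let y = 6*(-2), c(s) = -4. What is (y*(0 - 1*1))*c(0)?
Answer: -48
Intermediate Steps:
y = -12
(y*(0 - 1*1))*c(0) = -12*(0 - 1*1)*(-4) = -12*(0 - 1)*(-4) = -12*(-1)*(-4) = 12*(-4) = -48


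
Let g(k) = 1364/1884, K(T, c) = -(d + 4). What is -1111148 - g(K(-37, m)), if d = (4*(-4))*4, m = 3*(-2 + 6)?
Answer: -523351049/471 ≈ -1.1111e+6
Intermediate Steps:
m = 12 (m = 3*4 = 12)
d = -64 (d = -16*4 = -64)
K(T, c) = 60 (K(T, c) = -(-64 + 4) = -1*(-60) = 60)
g(k) = 341/471 (g(k) = 1364*(1/1884) = 341/471)
-1111148 - g(K(-37, m)) = -1111148 - 1*341/471 = -1111148 - 341/471 = -523351049/471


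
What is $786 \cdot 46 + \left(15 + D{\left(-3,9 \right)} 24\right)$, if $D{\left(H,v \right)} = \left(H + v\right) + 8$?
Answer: $36507$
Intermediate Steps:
$D{\left(H,v \right)} = 8 + H + v$
$786 \cdot 46 + \left(15 + D{\left(-3,9 \right)} 24\right) = 786 \cdot 46 + \left(15 + \left(8 - 3 + 9\right) 24\right) = 36156 + \left(15 + 14 \cdot 24\right) = 36156 + \left(15 + 336\right) = 36156 + 351 = 36507$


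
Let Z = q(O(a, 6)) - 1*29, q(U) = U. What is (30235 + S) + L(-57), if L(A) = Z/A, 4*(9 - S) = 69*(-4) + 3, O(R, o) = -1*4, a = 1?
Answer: 2303775/76 ≈ 30313.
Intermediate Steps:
O(R, o) = -4
S = 309/4 (S = 9 - (69*(-4) + 3)/4 = 9 - (-276 + 3)/4 = 9 - ¼*(-273) = 9 + 273/4 = 309/4 ≈ 77.250)
Z = -33 (Z = -4 - 1*29 = -4 - 29 = -33)
L(A) = -33/A
(30235 + S) + L(-57) = (30235 + 309/4) - 33/(-57) = 121249/4 - 33*(-1/57) = 121249/4 + 11/19 = 2303775/76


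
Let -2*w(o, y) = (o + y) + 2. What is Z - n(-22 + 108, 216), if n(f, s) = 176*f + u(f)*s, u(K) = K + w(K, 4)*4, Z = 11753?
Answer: 17785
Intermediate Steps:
w(o, y) = -1 - o/2 - y/2 (w(o, y) = -((o + y) + 2)/2 = -(2 + o + y)/2 = -1 - o/2 - y/2)
u(K) = -12 - K (u(K) = K + (-1 - K/2 - ½*4)*4 = K + (-1 - K/2 - 2)*4 = K + (-3 - K/2)*4 = K + (-12 - 2*K) = -12 - K)
n(f, s) = 176*f + s*(-12 - f) (n(f, s) = 176*f + (-12 - f)*s = 176*f + s*(-12 - f))
Z - n(-22 + 108, 216) = 11753 - (176*(-22 + 108) - 1*216*(12 + (-22 + 108))) = 11753 - (176*86 - 1*216*(12 + 86)) = 11753 - (15136 - 1*216*98) = 11753 - (15136 - 21168) = 11753 - 1*(-6032) = 11753 + 6032 = 17785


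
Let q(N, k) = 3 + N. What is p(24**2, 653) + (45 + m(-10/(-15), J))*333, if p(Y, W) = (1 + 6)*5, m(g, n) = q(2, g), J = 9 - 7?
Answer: 16685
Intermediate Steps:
J = 2
m(g, n) = 5 (m(g, n) = 3 + 2 = 5)
p(Y, W) = 35 (p(Y, W) = 7*5 = 35)
p(24**2, 653) + (45 + m(-10/(-15), J))*333 = 35 + (45 + 5)*333 = 35 + 50*333 = 35 + 16650 = 16685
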